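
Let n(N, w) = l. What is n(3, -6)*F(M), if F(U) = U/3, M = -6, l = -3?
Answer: 6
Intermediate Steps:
n(N, w) = -3
F(U) = U/3 (F(U) = U*(⅓) = U/3)
n(3, -6)*F(M) = -(-6) = -3*(-2) = 6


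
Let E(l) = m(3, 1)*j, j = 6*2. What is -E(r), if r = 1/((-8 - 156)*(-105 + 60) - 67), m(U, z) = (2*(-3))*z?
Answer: 72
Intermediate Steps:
j = 12
m(U, z) = -6*z
r = 1/7313 (r = 1/(-164*(-45) - 67) = 1/(7380 - 67) = 1/7313 ≈ 0.00013674)
E(l) = -72 (E(l) = -6*1*12 = -6*12 = -72)
-E(r) = -1*(-72) = 72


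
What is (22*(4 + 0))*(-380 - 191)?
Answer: -50248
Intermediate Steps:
(22*(4 + 0))*(-380 - 191) = (22*4)*(-571) = 88*(-571) = -50248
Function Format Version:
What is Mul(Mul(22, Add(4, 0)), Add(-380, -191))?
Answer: -50248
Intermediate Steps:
Mul(Mul(22, Add(4, 0)), Add(-380, -191)) = Mul(Mul(22, 4), -571) = Mul(88, -571) = -50248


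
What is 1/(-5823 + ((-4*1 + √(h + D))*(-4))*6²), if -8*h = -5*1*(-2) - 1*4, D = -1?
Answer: I/(9*(-583*I + 8*√7)) ≈ -0.00019033 + 6.9101e-6*I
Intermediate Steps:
h = -¾ (h = -(-5*1*(-2) - 1*4)/8 = -(-5*(-2) - 4)/8 = -(10 - 4)/8 = -⅛*6 = -¾ ≈ -0.75000)
1/(-5823 + ((-4*1 + √(h + D))*(-4))*6²) = 1/(-5823 + ((-4*1 + √(-¾ - 1))*(-4))*6²) = 1/(-5823 + ((-4 + √(-7/4))*(-4))*36) = 1/(-5823 + ((-4 + I*√7/2)*(-4))*36) = 1/(-5823 + (16 - 2*I*√7)*36) = 1/(-5823 + (576 - 72*I*√7)) = 1/(-5247 - 72*I*√7)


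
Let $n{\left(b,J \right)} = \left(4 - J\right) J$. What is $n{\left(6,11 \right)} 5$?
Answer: $-385$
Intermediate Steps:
$n{\left(b,J \right)} = J \left(4 - J\right)$
$n{\left(6,11 \right)} 5 = 11 \left(4 - 11\right) 5 = 11 \left(-7\right) 5 = \left(-77\right) 5 = -385$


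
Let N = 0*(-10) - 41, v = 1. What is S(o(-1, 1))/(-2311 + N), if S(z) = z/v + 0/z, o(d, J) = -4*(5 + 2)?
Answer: 1/84 ≈ 0.011905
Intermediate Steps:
o(d, J) = -28 (o(d, J) = -4*7 = -28)
N = -41 (N = 0 - 41 = -41)
S(z) = z (S(z) = z/1 + 0/z = z*1 + 0 = z + 0 = z)
S(o(-1, 1))/(-2311 + N) = -28/(-2311 - 41) = -28/(-2352) = -28*(-1/2352) = 1/84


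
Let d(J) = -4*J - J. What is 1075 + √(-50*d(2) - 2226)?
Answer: 1075 + I*√1726 ≈ 1075.0 + 41.545*I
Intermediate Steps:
d(J) = -5*J
1075 + √(-50*d(2) - 2226) = 1075 + √(-(-250)*2 - 2226) = 1075 + √(-50*(-10) - 2226) = 1075 + √(500 - 2226) = 1075 + √(-1726) = 1075 + I*√1726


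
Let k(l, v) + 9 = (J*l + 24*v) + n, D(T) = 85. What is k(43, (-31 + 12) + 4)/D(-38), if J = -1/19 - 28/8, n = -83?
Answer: -22981/3230 ≈ -7.1149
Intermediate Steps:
J = -135/38 (J = -1*1/19 - 28*1/8 = -1/19 - 7/2 = -135/38 ≈ -3.5526)
k(l, v) = -92 + 24*v - 135*l/38 (k(l, v) = -9 + ((-135*l/38 + 24*v) - 83) = -9 + ((24*v - 135*l/38) - 83) = -9 + (-83 + 24*v - 135*l/38) = -92 + 24*v - 135*l/38)
k(43, (-31 + 12) + 4)/D(-38) = (-92 + 24*((-31 + 12) + 4) - 135/38*43)/85 = (-92 + 24*(-19 + 4) - 5805/38)*(1/85) = (-92 + 24*(-15) - 5805/38)*(1/85) = (-92 - 360 - 5805/38)*(1/85) = -22981/38*1/85 = -22981/3230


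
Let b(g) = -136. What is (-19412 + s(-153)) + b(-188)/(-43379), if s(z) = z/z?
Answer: -842029633/43379 ≈ -19411.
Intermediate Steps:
s(z) = 1
(-19412 + s(-153)) + b(-188)/(-43379) = (-19412 + 1) - 136/(-43379) = -19411 - 136*(-1/43379) = -19411 + 136/43379 = -842029633/43379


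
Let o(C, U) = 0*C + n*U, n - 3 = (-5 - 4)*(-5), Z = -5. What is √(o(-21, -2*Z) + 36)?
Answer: 2*√129 ≈ 22.716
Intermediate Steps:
n = 48 (n = 3 + (-5 - 4)*(-5) = 3 - 9*(-5) = 3 + 45 = 48)
o(C, U) = 48*U (o(C, U) = 0*C + 48*U = 0 + 48*U = 48*U)
√(o(-21, -2*Z) + 36) = √(48*(-2*(-5)) + 36) = √(48*10 + 36) = √(480 + 36) = √516 = 2*√129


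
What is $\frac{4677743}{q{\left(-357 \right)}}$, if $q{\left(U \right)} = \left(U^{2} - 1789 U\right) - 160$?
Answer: $\frac{4677743}{765962} \approx 6.107$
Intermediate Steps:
$q{\left(U \right)} = -160 + U^{2} - 1789 U$
$\frac{4677743}{q{\left(-357 \right)}} = \frac{4677743}{-160 + \left(-357\right)^{2} - -638673} = \frac{4677743}{-160 + 127449 + 638673} = \frac{4677743}{765962}$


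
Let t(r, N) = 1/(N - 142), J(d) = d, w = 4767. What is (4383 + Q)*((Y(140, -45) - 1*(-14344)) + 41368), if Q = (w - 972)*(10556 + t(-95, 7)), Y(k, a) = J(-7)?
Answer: 20086074028670/9 ≈ 2.2318e+12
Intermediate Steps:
Y(k, a) = -7
t(r, N) = 1/(-142 + N)
Q = 360539927/9 (Q = (4767 - 972)*(10556 + 1/(-142 + 7)) = 3795*(10556 + 1/(-135)) = 3795*(10556 - 1/135) = 3795*(1425059/135) = 360539927/9 ≈ 4.0060e+7)
(4383 + Q)*((Y(140, -45) - 1*(-14344)) + 41368) = (4383 + 360539927/9)*((-7 - 1*(-14344)) + 41368) = 360579374*((-7 + 14344) + 41368)/9 = 360579374*(14337 + 41368)/9 = (360579374/9)*55705 = 20086074028670/9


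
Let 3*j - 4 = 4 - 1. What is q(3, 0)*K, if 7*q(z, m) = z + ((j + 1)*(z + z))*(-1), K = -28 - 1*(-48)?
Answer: -340/7 ≈ -48.571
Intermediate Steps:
j = 7/3 (j = 4/3 + (4 - 1)/3 = 4/3 + (⅓)*3 = 4/3 + 1 = 7/3 ≈ 2.3333)
K = 20 (K = -28 + 48 = 20)
q(z, m) = -17*z/21 (q(z, m) = (z + ((7/3 + 1)*(z + z))*(-1))/7 = (z + (10*(2*z)/3)*(-1))/7 = (z + (20*z/3)*(-1))/7 = (z - 20*z/3)/7 = (-17*z/3)/7 = -17*z/21)
q(3, 0)*K = -17/21*3*20 = -17/7*20 = -340/7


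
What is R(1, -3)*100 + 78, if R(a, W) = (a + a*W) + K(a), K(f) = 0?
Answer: -122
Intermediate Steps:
R(a, W) = a + W*a (R(a, W) = (a + a*W) + 0 = (a + W*a) + 0 = a + W*a)
R(1, -3)*100 + 78 = (1*(1 - 3))*100 + 78 = (1*(-2))*100 + 78 = -2*100 + 78 = -200 + 78 = -122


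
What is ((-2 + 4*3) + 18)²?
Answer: 784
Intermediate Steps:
((-2 + 4*3) + 18)² = ((-2 + 12) + 18)² = (10 + 18)² = 28² = 784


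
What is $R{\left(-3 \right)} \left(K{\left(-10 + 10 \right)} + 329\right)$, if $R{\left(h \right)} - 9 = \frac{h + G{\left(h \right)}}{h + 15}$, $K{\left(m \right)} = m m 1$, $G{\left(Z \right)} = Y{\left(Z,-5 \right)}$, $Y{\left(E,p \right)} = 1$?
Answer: $\frac{17437}{6} \approx 2906.2$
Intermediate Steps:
$G{\left(Z \right)} = 1$
$K{\left(m \right)} = m^{2}$ ($K{\left(m \right)} = m^{2} \cdot 1 = m^{2}$)
$R{\left(h \right)} = 9 + \frac{1 + h}{15 + h}$ ($R{\left(h \right)} = 9 + \frac{h + 1}{h + 15} = 9 + \frac{1 + h}{15 + h}$)
$R{\left(-3 \right)} \left(K{\left(-10 + 10 \right)} + 329\right) = \frac{2 \left(68 + 5 \left(-3\right)\right)}{15 - 3} \left(\left(-10 + 10\right)^{2} + 329\right) = \frac{2 \left(68 - 15\right)}{12} \left(0^{2} + 329\right) = 2 \cdot \frac{1}{12} \cdot 53 \left(0 + 329\right) = \frac{53}{6} \cdot 329 = \frac{17437}{6}$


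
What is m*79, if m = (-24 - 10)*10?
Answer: -26860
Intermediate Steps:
m = -340 (m = -34*10 = -340)
m*79 = -340*79 = -26860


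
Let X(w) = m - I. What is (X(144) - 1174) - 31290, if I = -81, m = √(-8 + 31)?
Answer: -32383 + √23 ≈ -32378.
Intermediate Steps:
m = √23 ≈ 4.7958
X(w) = 81 + √23 (X(w) = √23 - 1*(-81) = √23 + 81 = 81 + √23)
(X(144) - 1174) - 31290 = ((81 + √23) - 1174) - 31290 = (-1093 + √23) - 31290 = -32383 + √23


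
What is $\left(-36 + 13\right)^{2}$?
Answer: $529$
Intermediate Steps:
$\left(-36 + 13\right)^{2} = \left(-23\right)^{2} = 529$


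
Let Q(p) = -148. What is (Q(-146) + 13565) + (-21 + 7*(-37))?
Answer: 13137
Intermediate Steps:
(Q(-146) + 13565) + (-21 + 7*(-37)) = (-148 + 13565) + (-21 + 7*(-37)) = 13417 + (-21 - 259) = 13417 - 280 = 13137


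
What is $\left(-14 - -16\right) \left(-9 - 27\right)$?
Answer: $-72$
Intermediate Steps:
$\left(-14 - -16\right) \left(-9 - 27\right) = \left(-14 + 16\right) \left(-36\right) = 2 \left(-36\right) = -72$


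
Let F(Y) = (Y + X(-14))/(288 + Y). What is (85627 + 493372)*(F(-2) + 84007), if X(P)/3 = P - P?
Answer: 6955514987000/143 ≈ 4.8640e+10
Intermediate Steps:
X(P) = 0 (X(P) = 3*(P - P) = 3*0 = 0)
F(Y) = Y/(288 + Y) (F(Y) = (Y + 0)/(288 + Y) = Y/(288 + Y))
(85627 + 493372)*(F(-2) + 84007) = (85627 + 493372)*(-2/(288 - 2) + 84007) = 578999*(-2/286 + 84007) = 578999*(-2*1/286 + 84007) = 578999*(-1/143 + 84007) = 578999*(12013000/143) = 6955514987000/143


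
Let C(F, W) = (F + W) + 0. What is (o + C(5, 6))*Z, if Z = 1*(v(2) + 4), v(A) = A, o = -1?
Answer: 60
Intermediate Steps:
Z = 6 (Z = 1*(2 + 4) = 1*6 = 6)
C(F, W) = F + W
(o + C(5, 6))*Z = (-1 + (5 + 6))*6 = (-1 + 11)*6 = 10*6 = 60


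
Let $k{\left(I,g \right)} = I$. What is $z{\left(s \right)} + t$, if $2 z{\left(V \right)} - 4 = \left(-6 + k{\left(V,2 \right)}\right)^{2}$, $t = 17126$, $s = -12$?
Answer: $17290$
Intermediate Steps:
$z{\left(V \right)} = 2 + \frac{\left(-6 + V\right)^{2}}{2}$
$z{\left(s \right)} + t = \left(2 + \frac{\left(-6 - 12\right)^{2}}{2}\right) + 17126 = \left(2 + \frac{\left(-18\right)^{2}}{2}\right) + 17126 = \left(2 + \frac{1}{2} \cdot 324\right) + 17126 = \left(2 + 162\right) + 17126 = 164 + 17126 = 17290$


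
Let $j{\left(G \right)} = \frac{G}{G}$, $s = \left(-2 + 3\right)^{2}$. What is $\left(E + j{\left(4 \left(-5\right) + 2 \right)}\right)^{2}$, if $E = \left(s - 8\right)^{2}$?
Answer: $2500$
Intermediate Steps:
$s = 1$ ($s = 1^{2} = 1$)
$j{\left(G \right)} = 1$
$E = 49$ ($E = \left(1 - 8\right)^{2} = \left(-7\right)^{2} = 49$)
$\left(E + j{\left(4 \left(-5\right) + 2 \right)}\right)^{2} = \left(49 + 1\right)^{2} = 50^{2} = 2500$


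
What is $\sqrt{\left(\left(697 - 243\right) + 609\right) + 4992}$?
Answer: $\sqrt{6055} \approx 77.814$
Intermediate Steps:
$\sqrt{\left(\left(697 - 243\right) + 609\right) + 4992} = \sqrt{\left(454 + 609\right) + 4992} = \sqrt{1063 + 4992} = \sqrt{6055}$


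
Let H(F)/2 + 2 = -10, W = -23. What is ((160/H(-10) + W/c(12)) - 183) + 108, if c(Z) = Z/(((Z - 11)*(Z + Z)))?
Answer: -383/3 ≈ -127.67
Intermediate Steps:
H(F) = -24 (H(F) = -4 + 2*(-10) = -4 - 20 = -24)
c(Z) = 1/(2*(-11 + Z)) (c(Z) = Z/(((-11 + Z)*(2*Z))) = Z/((2*Z*(-11 + Z))) = Z*(1/(2*Z*(-11 + Z))) = 1/(2*(-11 + Z)))
((160/H(-10) + W/c(12)) - 183) + 108 = ((160/(-24) - 23/(1/(2*(-11 + 12)))) - 183) + 108 = ((160*(-1/24) - 23/((1/2)/1)) - 183) + 108 = ((-20/3 - 23/((1/2)*1)) - 183) + 108 = ((-20/3 - 23/1/2) - 183) + 108 = ((-20/3 - 23*2) - 183) + 108 = ((-20/3 - 46) - 183) + 108 = (-158/3 - 183) + 108 = -707/3 + 108 = -383/3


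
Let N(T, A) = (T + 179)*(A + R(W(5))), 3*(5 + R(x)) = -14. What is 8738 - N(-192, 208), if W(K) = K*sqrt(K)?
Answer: 33949/3 ≈ 11316.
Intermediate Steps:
W(K) = K**(3/2)
R(x) = -29/3 (R(x) = -5 + (1/3)*(-14) = -5 - 14/3 = -29/3)
N(T, A) = (179 + T)*(-29/3 + A) (N(T, A) = (T + 179)*(A - 29/3) = (179 + T)*(-29/3 + A))
8738 - N(-192, 208) = 8738 - (-5191/3 + 179*208 - 29/3*(-192) + 208*(-192)) = 8738 - (-5191/3 + 37232 + 1856 - 39936) = 8738 - 1*(-7735/3) = 8738 + 7735/3 = 33949/3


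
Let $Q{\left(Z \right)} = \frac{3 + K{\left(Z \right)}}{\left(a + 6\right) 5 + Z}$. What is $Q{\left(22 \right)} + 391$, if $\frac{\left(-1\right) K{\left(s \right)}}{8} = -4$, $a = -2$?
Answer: $\frac{2351}{6} \approx 391.83$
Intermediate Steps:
$K{\left(s \right)} = 32$ ($K{\left(s \right)} = \left(-8\right) \left(-4\right) = 32$)
$Q{\left(Z \right)} = \frac{35}{20 + Z}$ ($Q{\left(Z \right)} = \frac{3 + 32}{\left(-2 + 6\right) 5 + Z} = \frac{35}{4 \cdot 5 + Z} = \frac{35}{20 + Z}$)
$Q{\left(22 \right)} + 391 = \frac{35}{20 + 22} + 391 = \frac{35}{42} + 391 = 35 \cdot \frac{1}{42} + 391 = \frac{5}{6} + 391 = \frac{2351}{6}$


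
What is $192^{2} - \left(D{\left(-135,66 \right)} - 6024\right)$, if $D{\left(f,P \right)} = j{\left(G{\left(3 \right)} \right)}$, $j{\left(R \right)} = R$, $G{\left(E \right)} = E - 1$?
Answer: $42886$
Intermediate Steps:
$G{\left(E \right)} = -1 + E$ ($G{\left(E \right)} = E - 1 = -1 + E$)
$D{\left(f,P \right)} = 2$ ($D{\left(f,P \right)} = -1 + 3 = 2$)
$192^{2} - \left(D{\left(-135,66 \right)} - 6024\right) = 192^{2} - \left(2 - 6024\right) = 36864 - \left(2 - 6024\right) = 36864 - -6022 = 36864 + 6022 = 42886$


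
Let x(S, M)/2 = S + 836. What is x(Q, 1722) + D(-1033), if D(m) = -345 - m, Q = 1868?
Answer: 6096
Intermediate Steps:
x(S, M) = 1672 + 2*S (x(S, M) = 2*(S + 836) = 2*(836 + S) = 1672 + 2*S)
x(Q, 1722) + D(-1033) = (1672 + 2*1868) + (-345 - 1*(-1033)) = (1672 + 3736) + (-345 + 1033) = 5408 + 688 = 6096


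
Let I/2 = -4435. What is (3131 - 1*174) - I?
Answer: 11827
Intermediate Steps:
I = -8870 (I = 2*(-4435) = -8870)
(3131 - 1*174) - I = (3131 - 1*174) - 1*(-8870) = (3131 - 174) + 8870 = 2957 + 8870 = 11827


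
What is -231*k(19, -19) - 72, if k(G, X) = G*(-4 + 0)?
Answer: 17484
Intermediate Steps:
k(G, X) = -4*G (k(G, X) = G*(-4) = -4*G)
-231*k(19, -19) - 72 = -(-924)*19 - 72 = -231*(-76) - 72 = 17556 - 72 = 17484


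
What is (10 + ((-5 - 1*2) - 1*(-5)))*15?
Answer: 120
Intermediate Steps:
(10 + ((-5 - 1*2) - 1*(-5)))*15 = (10 + ((-5 - 2) + 5))*15 = (10 + (-7 + 5))*15 = (10 - 2)*15 = 8*15 = 120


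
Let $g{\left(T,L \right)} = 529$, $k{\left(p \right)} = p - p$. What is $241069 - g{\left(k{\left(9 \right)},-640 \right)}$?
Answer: $240540$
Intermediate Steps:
$k{\left(p \right)} = 0$
$241069 - g{\left(k{\left(9 \right)},-640 \right)} = 241069 - 529 = 240540$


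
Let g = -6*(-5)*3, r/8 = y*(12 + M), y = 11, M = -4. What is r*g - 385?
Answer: 62975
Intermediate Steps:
r = 704 (r = 8*(11*(12 - 4)) = 8*(11*8) = 8*88 = 704)
g = 90 (g = 30*3 = 90)
r*g - 385 = 704*90 - 385 = 63360 - 385 = 62975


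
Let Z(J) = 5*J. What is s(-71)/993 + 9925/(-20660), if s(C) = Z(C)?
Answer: -3437965/4103076 ≈ -0.83790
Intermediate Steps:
s(C) = 5*C
s(-71)/993 + 9925/(-20660) = (5*(-71))/993 + 9925/(-20660) = -355*1/993 + 9925*(-1/20660) = -355/993 - 1985/4132 = -3437965/4103076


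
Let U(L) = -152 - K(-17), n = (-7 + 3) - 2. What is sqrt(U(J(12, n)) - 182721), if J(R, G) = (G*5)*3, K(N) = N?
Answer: 2*I*sqrt(45714) ≈ 427.62*I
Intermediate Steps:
n = -6 (n = -4 - 2 = -6)
J(R, G) = 15*G (J(R, G) = (5*G)*3 = 15*G)
U(L) = -135 (U(L) = -152 - 1*(-17) = -152 + 17 = -135)
sqrt(U(J(12, n)) - 182721) = sqrt(-135 - 182721) = sqrt(-182856) = 2*I*sqrt(45714)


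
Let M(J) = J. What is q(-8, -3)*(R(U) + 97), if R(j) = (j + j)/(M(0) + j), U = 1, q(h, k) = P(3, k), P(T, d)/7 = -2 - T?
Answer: -3465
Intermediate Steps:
P(T, d) = -14 - 7*T (P(T, d) = 7*(-2 - T) = -14 - 7*T)
q(h, k) = -35 (q(h, k) = -14 - 7*3 = -14 - 21 = -35)
R(j) = 2 (R(j) = (j + j)/(0 + j) = (2*j)/j = 2)
q(-8, -3)*(R(U) + 97) = -35*(2 + 97) = -35*99 = -3465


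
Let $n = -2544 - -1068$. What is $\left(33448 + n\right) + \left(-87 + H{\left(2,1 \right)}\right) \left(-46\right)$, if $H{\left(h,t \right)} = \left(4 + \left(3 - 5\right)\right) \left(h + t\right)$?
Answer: $35698$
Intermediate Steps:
$H{\left(h,t \right)} = 2 h + 2 t$ ($H{\left(h,t \right)} = \left(4 - 2\right) \left(h + t\right) = 2 \left(h + t\right) = 2 h + 2 t$)
$n = -1476$ ($n = -2544 + 1068 = -1476$)
$\left(33448 + n\right) + \left(-87 + H{\left(2,1 \right)}\right) \left(-46\right) = \left(33448 - 1476\right) + \left(-87 + \left(2 \cdot 2 + 2 \cdot 1\right)\right) \left(-46\right) = 31972 + \left(-87 + \left(4 + 2\right)\right) \left(-46\right) = 31972 + \left(-87 + 6\right) \left(-46\right) = 31972 - -3726 = 31972 + 3726 = 35698$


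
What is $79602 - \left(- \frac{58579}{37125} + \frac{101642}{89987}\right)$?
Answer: $\frac{265933262473973}{3340767375} \approx 79603.0$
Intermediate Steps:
$79602 - \left(- \frac{58579}{37125} + \frac{101642}{89987}\right) = 79602 - - \frac{1497889223}{3340767375} = 79602 + \left(- \frac{101642}{89987} + \frac{58579}{37125}\right) = 79602 + \frac{1497889223}{3340767375} = \frac{265933262473973}{3340767375}$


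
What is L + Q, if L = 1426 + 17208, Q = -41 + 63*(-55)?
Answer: 15128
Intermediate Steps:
Q = -3506 (Q = -41 - 3465 = -3506)
L = 18634
L + Q = 18634 - 3506 = 15128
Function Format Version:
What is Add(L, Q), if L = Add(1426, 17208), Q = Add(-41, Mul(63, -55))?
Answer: 15128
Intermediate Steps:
Q = -3506 (Q = Add(-41, -3465) = -3506)
L = 18634
Add(L, Q) = Add(18634, -3506) = 15128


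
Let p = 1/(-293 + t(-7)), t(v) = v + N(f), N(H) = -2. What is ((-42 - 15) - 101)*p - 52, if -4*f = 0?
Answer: -7773/151 ≈ -51.477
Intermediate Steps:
f = 0 (f = -¼*0 = 0)
t(v) = -2 + v (t(v) = v - 2 = -2 + v)
p = -1/302 (p = 1/(-293 + (-2 - 7)) = 1/(-293 - 9) = 1/(-302) = -1/302 ≈ -0.0033113)
((-42 - 15) - 101)*p - 52 = ((-42 - 15) - 101)*(-1/302) - 52 = (-57 - 101)*(-1/302) - 52 = -158*(-1/302) - 52 = 79/151 - 52 = -7773/151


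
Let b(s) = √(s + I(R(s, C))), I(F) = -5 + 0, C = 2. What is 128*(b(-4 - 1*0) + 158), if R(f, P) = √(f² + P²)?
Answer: 20224 + 384*I ≈ 20224.0 + 384.0*I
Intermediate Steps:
R(f, P) = √(P² + f²)
I(F) = -5
b(s) = √(-5 + s) (b(s) = √(s - 5) = √(-5 + s))
128*(b(-4 - 1*0) + 158) = 128*(√(-5 + (-4 - 1*0)) + 158) = 128*(√(-5 + (-4 + 0)) + 158) = 128*(√(-5 - 4) + 158) = 128*(√(-9) + 158) = 128*(3*I + 158) = 128*(158 + 3*I) = 20224 + 384*I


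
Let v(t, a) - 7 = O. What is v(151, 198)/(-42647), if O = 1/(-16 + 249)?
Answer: -1632/9936751 ≈ -0.00016424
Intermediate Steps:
O = 1/233 ≈ 0.0042918
v(t, a) = 1632/233 (v(t, a) = 7 + 1/233 = 1632/233)
v(151, 198)/(-42647) = (1632/233)/(-42647) = (1632/233)*(-1/42647) = -1632/9936751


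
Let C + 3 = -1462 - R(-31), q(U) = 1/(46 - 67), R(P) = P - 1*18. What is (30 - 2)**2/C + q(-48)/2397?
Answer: -1644401/2969883 ≈ -0.55369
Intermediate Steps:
R(P) = -18 + P (R(P) = P - 18 = -18 + P)
q(U) = -1/21 (q(U) = 1/(-21) = -1/21)
C = -1416 (C = -3 + (-1462 - (-18 - 31)) = -3 + (-1462 - 1*(-49)) = -3 + (-1462 + 49) = -3 - 1413 = -1416)
(30 - 2)**2/C + q(-48)/2397 = (30 - 2)**2/(-1416) - 1/21/2397 = 28**2*(-1/1416) - 1/21*1/2397 = 784*(-1/1416) - 1/50337 = -98/177 - 1/50337 = -1644401/2969883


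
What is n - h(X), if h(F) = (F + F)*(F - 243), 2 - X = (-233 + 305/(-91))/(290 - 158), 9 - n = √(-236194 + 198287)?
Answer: 16435027117/9018009 - I*√37907 ≈ 1822.5 - 194.7*I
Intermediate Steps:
n = 9 - I*√37907 (n = 9 - √(-236194 + 198287) = 9 - √(-37907) = 9 - I*√37907 ≈ 9.0 - 194.7*I)
X = 11383/3003 (X = 2 - (-233 + 305/(-91))/(290 - 158) = 2 - (-233 + 305*(-1/91))/132 = 2 - (-233 - 305/91)/132 = 2 - (-21508)/(91*132) = 2 - 1*(-5377/3003) = 2 + 5377/3003 = 11383/3003 ≈ 3.7905)
h(F) = 2*F*(-243 + F) (h(F) = (2*F)*(-243 + F) = 2*F*(-243 + F))
n - h(X) = (9 - I*√37907) - 2*11383*(-243 + 11383/3003)/3003 = (9 - I*√37907) - 2*11383*(-718346)/(3003*3003) = (9 - I*√37907) - 1*(-16353865036/9018009) = (9 - I*√37907) + 16353865036/9018009 = 16435027117/9018009 - I*√37907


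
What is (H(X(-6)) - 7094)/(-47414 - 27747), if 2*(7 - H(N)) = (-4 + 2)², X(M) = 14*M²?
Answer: 7089/75161 ≈ 0.094318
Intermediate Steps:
H(N) = 5 (H(N) = 7 - (-4 + 2)²/2 = 7 - ½*(-2)² = 7 - ½*4 = 7 - 2 = 5)
(H(X(-6)) - 7094)/(-47414 - 27747) = (5 - 7094)/(-47414 - 27747) = -7089/(-75161) = -7089*(-1/75161) = 7089/75161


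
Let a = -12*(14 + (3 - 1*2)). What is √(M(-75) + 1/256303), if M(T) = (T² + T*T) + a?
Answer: √727201892101933/256303 ≈ 105.21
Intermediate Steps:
a = -180 (a = -12*(14 + (3 - 2)) = -12*(14 + 1) = -12*15 = -180)
M(T) = -180 + 2*T² (M(T) = (T² + T*T) - 180 = (T² + T²) - 180 = 2*T² - 180 = -180 + 2*T²)
√(M(-75) + 1/256303) = √((-180 + 2*(-75)²) + 1/256303) = √((-180 + 2*5625) + 1/256303) = √((-180 + 11250) + 1/256303) = √(11070 + 1/256303) = √(2837274211/256303) = √727201892101933/256303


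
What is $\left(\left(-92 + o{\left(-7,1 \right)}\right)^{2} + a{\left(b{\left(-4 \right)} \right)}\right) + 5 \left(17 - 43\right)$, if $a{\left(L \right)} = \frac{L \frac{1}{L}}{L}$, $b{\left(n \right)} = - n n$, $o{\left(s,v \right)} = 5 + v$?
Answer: $\frac{116255}{16} \approx 7265.9$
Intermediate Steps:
$b{\left(n \right)} = - n^{2}$
$a{\left(L \right)} = \frac{1}{L}$ ($a{\left(L \right)} = 1 \frac{1}{L} = \frac{1}{L}$)
$\left(\left(-92 + o{\left(-7,1 \right)}\right)^{2} + a{\left(b{\left(-4 \right)} \right)}\right) + 5 \left(17 - 43\right) = \left(\left(-92 + \left(5 + 1\right)\right)^{2} + \frac{1}{\left(-1\right) \left(-4\right)^{2}}\right) + 5 \left(17 - 43\right) = \left(\left(-92 + 6\right)^{2} + \frac{1}{\left(-1\right) 16}\right) + 5 \left(-26\right) = \left(\left(-86\right)^{2} + \frac{1}{-16}\right) - 130 = \left(7396 - \frac{1}{16}\right) - 130 = \frac{118335}{16} - 130 = \frac{116255}{16}$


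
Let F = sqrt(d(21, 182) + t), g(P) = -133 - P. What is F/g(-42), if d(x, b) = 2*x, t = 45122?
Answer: -2*sqrt(11291)/91 ≈ -2.3354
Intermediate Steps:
F = 2*sqrt(11291) (F = sqrt(2*21 + 45122) = sqrt(42 + 45122) = sqrt(45164) = 2*sqrt(11291) ≈ 212.52)
F/g(-42) = (2*sqrt(11291))/(-133 - 1*(-42)) = (2*sqrt(11291))/(-133 + 42) = (2*sqrt(11291))/(-91) = (2*sqrt(11291))*(-1/91) = -2*sqrt(11291)/91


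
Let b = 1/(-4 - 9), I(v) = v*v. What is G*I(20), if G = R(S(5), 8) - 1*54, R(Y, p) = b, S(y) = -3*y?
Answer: -281200/13 ≈ -21631.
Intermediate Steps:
I(v) = v²
b = -1/13 (b = 1/(-13) = -1/13 ≈ -0.076923)
R(Y, p) = -1/13
G = -703/13 (G = -1/13 - 1*54 = -1/13 - 54 = -703/13 ≈ -54.077)
G*I(20) = -703/13*20² = -703/13*400 = -281200/13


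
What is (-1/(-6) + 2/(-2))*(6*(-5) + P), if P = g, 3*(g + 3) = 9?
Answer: 25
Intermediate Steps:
g = 0 (g = -3 + (1/3)*9 = -3 + 3 = 0)
P = 0
(-1/(-6) + 2/(-2))*(6*(-5) + P) = (-1/(-6) + 2/(-2))*(6*(-5) + 0) = (-1*(-1/6) + 2*(-1/2))*(-30 + 0) = (1/6 - 1)*(-30) = -5/6*(-30) = 25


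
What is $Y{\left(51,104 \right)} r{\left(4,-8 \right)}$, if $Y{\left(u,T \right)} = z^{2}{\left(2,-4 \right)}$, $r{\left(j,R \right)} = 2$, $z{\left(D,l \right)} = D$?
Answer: $8$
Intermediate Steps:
$Y{\left(u,T \right)} = 4$ ($Y{\left(u,T \right)} = 2^{2} = 4$)
$Y{\left(51,104 \right)} r{\left(4,-8 \right)} = 4 \cdot 2 = 8$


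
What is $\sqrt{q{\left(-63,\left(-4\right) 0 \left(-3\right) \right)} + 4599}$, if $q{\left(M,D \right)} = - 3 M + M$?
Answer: $15 \sqrt{21} \approx 68.739$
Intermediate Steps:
$q{\left(M,D \right)} = - 2 M$
$\sqrt{q{\left(-63,\left(-4\right) 0 \left(-3\right) \right)} + 4599} = \sqrt{\left(-2\right) \left(-63\right) + 4599} = \sqrt{126 + 4599} = \sqrt{4725} = 15 \sqrt{21}$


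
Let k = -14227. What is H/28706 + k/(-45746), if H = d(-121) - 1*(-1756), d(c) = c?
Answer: 120798743/328296169 ≈ 0.36796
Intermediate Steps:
H = 1635 (H = -121 - 1*(-1756) = -121 + 1756 = 1635)
H/28706 + k/(-45746) = 1635/28706 - 14227/(-45746) = 1635*(1/28706) - 14227*(-1/45746) = 1635/28706 + 14227/45746 = 120798743/328296169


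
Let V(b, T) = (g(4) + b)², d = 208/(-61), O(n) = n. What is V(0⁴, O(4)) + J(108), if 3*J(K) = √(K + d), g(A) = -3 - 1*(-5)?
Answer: 4 + 2*√97295/183 ≈ 7.4090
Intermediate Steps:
d = -208/61 (d = 208*(-1/61) = -208/61 ≈ -3.4098)
g(A) = 2 (g(A) = -3 + 5 = 2)
J(K) = √(-208/61 + K)/3 (J(K) = √(K - 208/61)/3 = √(-208/61 + K)/3)
V(b, T) = (2 + b)²
V(0⁴, O(4)) + J(108) = (2 + 0⁴)² + √(-12688 + 3721*108)/183 = (2 + 0)² + √(-12688 + 401868)/183 = 2² + √389180/183 = 4 + (2*√97295)/183 = 4 + 2*√97295/183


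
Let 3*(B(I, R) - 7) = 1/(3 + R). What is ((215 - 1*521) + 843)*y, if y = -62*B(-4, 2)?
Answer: -1176388/5 ≈ -2.3528e+5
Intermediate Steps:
B(I, R) = 7 + 1/(3*(3 + R))
y = -6572/15 (y = -62*(64 + 21*2)/(3*(3 + 2)) = -62*(64 + 42)/(3*5) = -62*106/(3*5) = -62*106/15 = -6572/15 ≈ -438.13)
((215 - 1*521) + 843)*y = ((215 - 1*521) + 843)*(-6572/15) = ((215 - 521) + 843)*(-6572/15) = (-306 + 843)*(-6572/15) = 537*(-6572/15) = -1176388/5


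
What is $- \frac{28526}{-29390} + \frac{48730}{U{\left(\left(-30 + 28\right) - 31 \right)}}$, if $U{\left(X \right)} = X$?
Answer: $- \frac{65056061}{44085} \approx -1475.7$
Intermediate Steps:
$- \frac{28526}{-29390} + \frac{48730}{U{\left(\left(-30 + 28\right) - 31 \right)}} = - \frac{28526}{-29390} + \frac{48730}{\left(-30 + 28\right) - 31} = \left(-28526\right) \left(- \frac{1}{29390}\right) + \frac{48730}{-2 - 31} = \frac{14263}{14695} + \frac{48730}{-33} = \frac{14263}{14695} + 48730 \left(- \frac{1}{33}\right) = \frac{14263}{14695} - \frac{4430}{3} = - \frac{65056061}{44085}$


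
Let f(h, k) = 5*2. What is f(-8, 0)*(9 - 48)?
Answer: -390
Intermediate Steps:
f(h, k) = 10
f(-8, 0)*(9 - 48) = 10*(9 - 48) = 10*(-39) = -390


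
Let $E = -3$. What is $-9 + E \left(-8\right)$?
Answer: $15$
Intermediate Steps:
$-9 + E \left(-8\right) = -9 - -24 = -9 + 24 = 15$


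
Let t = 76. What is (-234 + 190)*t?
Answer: -3344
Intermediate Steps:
(-234 + 190)*t = (-234 + 190)*76 = -44*76 = -3344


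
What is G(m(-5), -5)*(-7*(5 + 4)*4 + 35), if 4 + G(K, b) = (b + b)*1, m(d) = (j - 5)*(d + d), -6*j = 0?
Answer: 3038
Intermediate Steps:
j = 0 (j = -1/6*0 = 0)
m(d) = -10*d (m(d) = (0 - 5)*(d + d) = -10*d)
G(K, b) = -4 + 2*b (G(K, b) = -4 + (b + b)*1 = -4 + (2*b)*1 = -4 + 2*b)
G(m(-5), -5)*(-7*(5 + 4)*4 + 35) = (-4 + 2*(-5))*(-7*(5 + 4)*4 + 35) = (-4 - 10)*(-63*4 + 35) = -14*(-7*36 + 35) = -14*(-252 + 35) = -14*(-217) = 3038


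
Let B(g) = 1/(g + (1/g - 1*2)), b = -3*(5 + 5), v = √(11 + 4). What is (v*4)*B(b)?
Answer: -120*√15/961 ≈ -0.48362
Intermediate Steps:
v = √15 ≈ 3.8730
b = -30 (b = -3*10 = -30)
B(g) = 1/(-2 + g + 1/g) (B(g) = 1/(g + (1/g - 2)) = 1/(g + (-2 + 1/g)) = 1/(-2 + g + 1/g))
(v*4)*B(b) = (√15*4)*(-30/(1 + (-30)² - 2*(-30))) = (4*√15)*(-30/(1 + 900 + 60)) = (4*√15)*(-30/961) = -120*√15/961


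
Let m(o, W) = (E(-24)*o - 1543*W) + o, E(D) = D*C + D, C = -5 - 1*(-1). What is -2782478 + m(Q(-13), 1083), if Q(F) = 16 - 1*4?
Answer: -4452671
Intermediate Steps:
C = -4 (C = -5 + 1 = -4)
Q(F) = 12 (Q(F) = 16 - 4 = 12)
E(D) = -3*D (E(D) = D*(-4) + D = -4*D + D = -3*D)
m(o, W) = -1543*W + 73*o (m(o, W) = ((-3*(-24))*o - 1543*W) + o = (72*o - 1543*W) + o = (-1543*W + 72*o) + o = -1543*W + 73*o)
-2782478 + m(Q(-13), 1083) = -2782478 + (-1543*1083 + 73*12) = -2782478 + (-1671069 + 876) = -2782478 - 1670193 = -4452671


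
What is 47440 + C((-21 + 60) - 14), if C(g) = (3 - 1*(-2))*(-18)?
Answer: 47350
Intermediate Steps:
C(g) = -90 (C(g) = (3 + 2)*(-18) = 5*(-18) = -90)
47440 + C((-21 + 60) - 14) = 47440 - 90 = 47350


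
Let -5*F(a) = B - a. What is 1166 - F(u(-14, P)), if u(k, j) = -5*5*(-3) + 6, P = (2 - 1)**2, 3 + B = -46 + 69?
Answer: 5769/5 ≈ 1153.8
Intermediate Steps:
B = 20 (B = -3 + (-46 + 69) = -3 + 23 = 20)
P = 1 (P = 1**2 = 1)
u(k, j) = 81 (u(k, j) = -25*(-3) + 6 = 75 + 6 = 81)
F(a) = -4 + a/5 (F(a) = -(20 - a)/5 = -4 + a/5)
1166 - F(u(-14, P)) = 1166 - (-4 + (1/5)*81) = 1166 - (-4 + 81/5) = 1166 - 1*61/5 = 1166 - 61/5 = 5769/5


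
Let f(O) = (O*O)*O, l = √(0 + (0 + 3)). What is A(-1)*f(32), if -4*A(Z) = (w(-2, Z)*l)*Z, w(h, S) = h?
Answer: -16384*√3 ≈ -28378.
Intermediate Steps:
l = √3 (l = √(0 + 3) = √3 ≈ 1.7320)
f(O) = O³ (f(O) = O²*O = O³)
A(Z) = Z*√3/2 (A(Z) = -(-2*√3)*Z/4 = -(-1)*Z*√3/2 = Z*√3/2)
A(-1)*f(32) = ((½)*(-1)*√3)*32³ = -√3/2*32768 = -16384*√3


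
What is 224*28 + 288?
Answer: 6560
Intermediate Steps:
224*28 + 288 = 6272 + 288 = 6560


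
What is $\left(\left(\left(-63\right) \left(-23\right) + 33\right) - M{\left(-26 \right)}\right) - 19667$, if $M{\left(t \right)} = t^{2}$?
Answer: $-18861$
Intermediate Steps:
$\left(\left(\left(-63\right) \left(-23\right) + 33\right) - M{\left(-26 \right)}\right) - 19667 = \left(\left(\left(-63\right) \left(-23\right) + 33\right) - \left(-26\right)^{2}\right) - 19667 = \left(\left(1449 + 33\right) - 676\right) - 19667 = \left(1482 - 676\right) - 19667 = 806 - 19667 = -18861$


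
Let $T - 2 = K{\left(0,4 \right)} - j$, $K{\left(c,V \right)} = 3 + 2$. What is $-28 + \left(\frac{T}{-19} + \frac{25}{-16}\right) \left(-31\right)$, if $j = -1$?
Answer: $\frac{10181}{304} \approx 33.49$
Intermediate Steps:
$K{\left(c,V \right)} = 5$
$T = 8$ ($T = 2 + \left(5 - -1\right) = 2 + \left(5 + 1\right) = 2 + 6 = 8$)
$-28 + \left(\frac{T}{-19} + \frac{25}{-16}\right) \left(-31\right) = -28 + \left(\frac{8}{-19} + \frac{25}{-16}\right) \left(-31\right) = -28 + \left(8 \left(- \frac{1}{19}\right) + 25 \left(- \frac{1}{16}\right)\right) \left(-31\right) = -28 + \left(- \frac{8}{19} - \frac{25}{16}\right) \left(-31\right) = -28 - - \frac{18693}{304} = -28 + \frac{18693}{304} = \frac{10181}{304}$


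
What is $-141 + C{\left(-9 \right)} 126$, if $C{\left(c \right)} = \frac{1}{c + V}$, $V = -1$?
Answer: $- \frac{768}{5} \approx -153.6$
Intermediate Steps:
$C{\left(c \right)} = \frac{1}{-1 + c}$ ($C{\left(c \right)} = \frac{1}{c - 1} = \frac{1}{-1 + c}$)
$-141 + C{\left(-9 \right)} 126 = -141 + \frac{1}{-1 - 9} \cdot 126 = -141 + \frac{1}{-10} \cdot 126 = -141 - \frac{63}{5} = - \frac{768}{5}$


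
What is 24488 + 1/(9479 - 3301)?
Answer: 151286865/6178 ≈ 24488.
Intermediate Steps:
24488 + 1/(9479 - 3301) = 24488 + 1/6178 = 151286865/6178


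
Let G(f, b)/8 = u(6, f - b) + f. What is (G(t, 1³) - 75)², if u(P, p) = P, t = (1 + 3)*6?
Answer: 27225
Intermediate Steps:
t = 24 (t = 4*6 = 24)
G(f, b) = 48 + 8*f (G(f, b) = 8*(6 + f) = 48 + 8*f)
(G(t, 1³) - 75)² = ((48 + 8*24) - 75)² = ((48 + 192) - 75)² = (240 - 75)² = 165² = 27225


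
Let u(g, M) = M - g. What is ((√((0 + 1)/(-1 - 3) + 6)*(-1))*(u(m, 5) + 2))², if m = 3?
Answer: 92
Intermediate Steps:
((√((0 + 1)/(-1 - 3) + 6)*(-1))*(u(m, 5) + 2))² = ((√((0 + 1)/(-1 - 3) + 6)*(-1))*((5 - 1*3) + 2))² = ((√(1/(-4) + 6)*(-1))*((5 - 3) + 2))² = ((√(1*(-¼) + 6)*(-1))*(2 + 2))² = ((√(-¼ + 6)*(-1))*4)² = ((√(23/4)*(-1))*4)² = (((√23/2)*(-1))*4)² = (-√23/2*4)² = (-2*√23)² = 92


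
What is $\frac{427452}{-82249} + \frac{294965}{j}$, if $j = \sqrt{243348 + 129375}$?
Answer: $- \frac{427452}{82249} + \frac{294965 \sqrt{372723}}{372723} \approx 477.95$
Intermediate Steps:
$j = \sqrt{372723} \approx 610.51$
$\frac{427452}{-82249} + \frac{294965}{j} = \frac{427452}{-82249} + \frac{294965}{\sqrt{372723}} = 427452 \left(- \frac{1}{82249}\right) + 294965 \frac{\sqrt{372723}}{372723} = - \frac{427452}{82249} + \frac{294965 \sqrt{372723}}{372723}$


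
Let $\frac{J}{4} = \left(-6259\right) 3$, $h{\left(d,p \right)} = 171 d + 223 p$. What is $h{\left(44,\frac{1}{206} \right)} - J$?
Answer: $\frac{17022415}{206} \approx 82633.0$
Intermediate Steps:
$J = -75108$ ($J = 4 \left(\left(-6259\right) 3\right) = 4 \left(-18777\right) = -75108$)
$h{\left(44,\frac{1}{206} \right)} - J = \left(171 \cdot 44 + \frac{223}{206}\right) - -75108 = \left(7524 + 223 \cdot \frac{1}{206}\right) + 75108 = \left(7524 + \frac{223}{206}\right) + 75108 = \frac{1550167}{206} + 75108 = \frac{17022415}{206}$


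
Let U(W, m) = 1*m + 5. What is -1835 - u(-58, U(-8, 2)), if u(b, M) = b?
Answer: -1777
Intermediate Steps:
U(W, m) = 5 + m (U(W, m) = m + 5 = 5 + m)
-1835 - u(-58, U(-8, 2)) = -1835 - 1*(-58) = -1835 + 58 = -1777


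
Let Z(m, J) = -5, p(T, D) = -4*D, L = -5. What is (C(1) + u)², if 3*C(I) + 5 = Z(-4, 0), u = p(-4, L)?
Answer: 2500/9 ≈ 277.78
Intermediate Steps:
u = 20 (u = -4*(-5) = 20)
C(I) = -10/3 (C(I) = -5/3 + (⅓)*(-5) = -5/3 - 5/3 = -10/3)
(C(1) + u)² = (-10/3 + 20)² = (50/3)² = 2500/9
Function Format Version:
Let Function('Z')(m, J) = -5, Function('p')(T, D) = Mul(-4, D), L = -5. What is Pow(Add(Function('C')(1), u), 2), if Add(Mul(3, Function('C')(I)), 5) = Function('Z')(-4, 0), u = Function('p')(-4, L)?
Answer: Rational(2500, 9) ≈ 277.78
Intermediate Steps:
u = 20 (u = Mul(-4, -5) = 20)
Function('C')(I) = Rational(-10, 3) (Function('C')(I) = Add(Rational(-5, 3), Mul(Rational(1, 3), -5)) = Add(Rational(-5, 3), Rational(-5, 3)) = Rational(-10, 3))
Pow(Add(Function('C')(1), u), 2) = Pow(Add(Rational(-10, 3), 20), 2) = Pow(Rational(50, 3), 2) = Rational(2500, 9)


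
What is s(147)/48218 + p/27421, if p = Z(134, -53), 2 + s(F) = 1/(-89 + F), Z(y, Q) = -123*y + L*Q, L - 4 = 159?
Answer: -70257647339/76686775124 ≈ -0.91616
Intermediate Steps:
L = 163 (L = 4 + 159 = 163)
Z(y, Q) = -123*y + 163*Q
s(F) = -2 + 1/(-89 + F)
p = -25121 (p = -123*134 + 163*(-53) = -16482 - 8639 = -25121)
s(147)/48218 + p/27421 = ((179 - 2*147)/(-89 + 147))/48218 - 25121/27421 = ((179 - 294)/58)*(1/48218) - 25121*1/27421 = ((1/58)*(-115))*(1/48218) - 25121/27421 = -115/58*1/48218 - 25121/27421 = -115/2796644 - 25121/27421 = -70257647339/76686775124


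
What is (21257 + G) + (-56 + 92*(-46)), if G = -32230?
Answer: -15261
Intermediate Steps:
(21257 + G) + (-56 + 92*(-46)) = (21257 - 32230) + (-56 + 92*(-46)) = -10973 + (-56 - 4232) = -10973 - 4288 = -15261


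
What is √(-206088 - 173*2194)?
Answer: 5*I*√23426 ≈ 765.28*I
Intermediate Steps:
√(-206088 - 173*2194) = √(-206088 - 379562) = √(-585650) = 5*I*√23426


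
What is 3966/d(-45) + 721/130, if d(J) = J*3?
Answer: -27883/1170 ≈ -23.832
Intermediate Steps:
d(J) = 3*J
3966/d(-45) + 721/130 = 3966/((3*(-45))) + 721/130 = 3966/(-135) + 721*(1/130) = 3966*(-1/135) + 721/130 = -1322/45 + 721/130 = -27883/1170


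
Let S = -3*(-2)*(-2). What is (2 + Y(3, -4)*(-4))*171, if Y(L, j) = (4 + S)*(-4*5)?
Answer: -109098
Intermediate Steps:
S = -12 (S = 6*(-2) = -12)
Y(L, j) = 160 (Y(L, j) = (4 - 12)*(-4*5) = -8*(-20) = 160)
(2 + Y(3, -4)*(-4))*171 = (2 + 160*(-4))*171 = (2 - 640)*171 = -638*171 = -109098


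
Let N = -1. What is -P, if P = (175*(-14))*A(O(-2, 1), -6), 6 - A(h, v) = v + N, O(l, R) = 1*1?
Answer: 31850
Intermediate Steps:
O(l, R) = 1
A(h, v) = 7 - v (A(h, v) = 6 - (v - 1) = 6 - (-1 + v) = 6 + (1 - v) = 7 - v)
P = -31850 (P = (175*(-14))*(7 - 1*(-6)) = -2450*(7 + 6) = -2450*13 = -31850)
-P = -1*(-31850) = 31850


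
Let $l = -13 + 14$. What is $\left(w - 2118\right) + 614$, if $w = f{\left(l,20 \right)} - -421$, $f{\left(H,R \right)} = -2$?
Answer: $-1085$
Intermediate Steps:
$l = 1$
$w = 419$ ($w = -2 - -421 = -2 + 421 = 419$)
$\left(w - 2118\right) + 614 = \left(419 - 2118\right) + 614 = -1699 + 614 = -1085$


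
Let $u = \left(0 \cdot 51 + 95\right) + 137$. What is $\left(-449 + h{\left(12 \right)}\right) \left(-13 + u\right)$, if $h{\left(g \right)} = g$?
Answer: $-95703$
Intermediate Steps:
$u = 232$ ($u = \left(0 + 95\right) + 137 = 95 + 137 = 232$)
$\left(-449 + h{\left(12 \right)}\right) \left(-13 + u\right) = \left(-449 + 12\right) \left(-13 + 232\right) = \left(-437\right) 219 = -95703$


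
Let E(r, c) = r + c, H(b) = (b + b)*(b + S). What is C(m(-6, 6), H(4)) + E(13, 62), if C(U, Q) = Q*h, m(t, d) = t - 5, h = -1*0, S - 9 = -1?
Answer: 75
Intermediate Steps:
S = 8 (S = 9 - 1 = 8)
H(b) = 2*b*(8 + b) (H(b) = (b + b)*(b + 8) = (2*b)*(8 + b) = 2*b*(8 + b))
h = 0
m(t, d) = -5 + t
E(r, c) = c + r
C(U, Q) = 0 (C(U, Q) = Q*0 = 0)
C(m(-6, 6), H(4)) + E(13, 62) = 0 + (62 + 13) = 0 + 75 = 75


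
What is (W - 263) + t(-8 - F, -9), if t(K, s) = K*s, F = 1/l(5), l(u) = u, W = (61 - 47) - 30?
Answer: -1026/5 ≈ -205.20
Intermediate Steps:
W = -16 (W = 14 - 30 = -16)
F = ⅕ (F = 1/5 = ⅕ ≈ 0.20000)
(W - 263) + t(-8 - F, -9) = (-16 - 263) + (-8 - 1*⅕)*(-9) = -279 + (-8 - ⅕)*(-9) = -279 - 41/5*(-9) = -279 + 369/5 = -1026/5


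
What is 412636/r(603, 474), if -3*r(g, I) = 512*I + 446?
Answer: -618954/121567 ≈ -5.0915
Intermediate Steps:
r(g, I) = -446/3 - 512*I/3 (r(g, I) = -(512*I + 446)/3 = -(446 + 512*I)/3 = -446/3 - 512*I/3)
412636/r(603, 474) = 412636/(-446/3 - 512/3*474) = 412636/(-446/3 - 80896) = 412636/(-243134/3) = 412636*(-3/243134) = -618954/121567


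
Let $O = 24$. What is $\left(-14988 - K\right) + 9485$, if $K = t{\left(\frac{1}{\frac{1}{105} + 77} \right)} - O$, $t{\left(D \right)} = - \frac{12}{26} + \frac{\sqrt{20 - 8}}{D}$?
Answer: $- \frac{71221}{13} - \frac{16172 \sqrt{3}}{105} \approx -5745.3$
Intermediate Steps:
$t{\left(D \right)} = - \frac{6}{13} + \frac{2 \sqrt{3}}{D}$ ($t{\left(D \right)} = \left(-12\right) \frac{1}{26} + \frac{\sqrt{12}}{D} = - \frac{6}{13} + \frac{2 \sqrt{3}}{D}$)
$K = - \frac{318}{13} + \frac{16172 \sqrt{3}}{105}$ ($K = \left(- \frac{6}{13} + \frac{2 \sqrt{3}}{\frac{1}{\frac{1}{105} + 77}}\right) - 24 = \left(- \frac{6}{13} + \frac{2 \sqrt{3}}{\frac{1}{\frac{8086}{105}}}\right) - 24 = \left(- \frac{6}{13} + \frac{2 \sqrt{3}}{\frac{105}{8086}}\right) - 24 = \left(- \frac{6}{13} + 2 \sqrt{3} \cdot \frac{8086}{105}\right) - 24 = \left(- \frac{6}{13} + \frac{16172 \sqrt{3}}{105}\right) - 24 = - \frac{318}{13} + \frac{16172 \sqrt{3}}{105} \approx 242.31$)
$\left(-14988 - K\right) + 9485 = \left(-14988 - \left(- \frac{318}{13} + \frac{16172 \sqrt{3}}{105}\right)\right) + 9485 = \left(-14988 + \left(\frac{318}{13} - \frac{16172 \sqrt{3}}{105}\right)\right) + 9485 = \left(- \frac{194526}{13} - \frac{16172 \sqrt{3}}{105}\right) + 9485 = - \frac{71221}{13} - \frac{16172 \sqrt{3}}{105}$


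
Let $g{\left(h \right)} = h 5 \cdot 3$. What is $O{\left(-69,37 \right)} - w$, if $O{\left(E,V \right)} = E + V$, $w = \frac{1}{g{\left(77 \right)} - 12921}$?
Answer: $- \frac{376511}{11766} \approx -32.0$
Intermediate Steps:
$g{\left(h \right)} = 15 h$ ($g{\left(h \right)} = 5 h 3 = 15 h$)
$w = - \frac{1}{11766}$ ($w = \frac{1}{15 \cdot 77 - 12921} = \frac{1}{1155 - 12921} = \frac{1}{-11766} = - \frac{1}{11766} \approx -8.4991 \cdot 10^{-5}$)
$O{\left(-69,37 \right)} - w = \left(-69 + 37\right) - - \frac{1}{11766} = -32 + \frac{1}{11766} = - \frac{376511}{11766}$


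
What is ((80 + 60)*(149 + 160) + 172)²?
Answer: 1886338624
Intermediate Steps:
((80 + 60)*(149 + 160) + 172)² = (140*309 + 172)² = (43260 + 172)² = 43432² = 1886338624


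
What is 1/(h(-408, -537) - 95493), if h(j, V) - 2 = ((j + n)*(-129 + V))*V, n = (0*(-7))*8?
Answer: -1/146013427 ≈ -6.8487e-9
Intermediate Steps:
n = 0 (n = 0*8 = 0)
h(j, V) = 2 + V*j*(-129 + V) (h(j, V) = 2 + ((j + 0)*(-129 + V))*V = 2 + (j*(-129 + V))*V = 2 + V*j*(-129 + V))
1/(h(-408, -537) - 95493) = 1/((2 - 408*(-537)² - 129*(-537)*(-408)) - 95493) = 1/((2 - 408*288369 - 28263384) - 95493) = 1/((2 - 117654552 - 28263384) - 95493) = 1/(-145917934 - 95493) = 1/(-146013427) = -1/146013427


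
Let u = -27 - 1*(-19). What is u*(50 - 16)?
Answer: -272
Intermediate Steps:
u = -8 (u = -27 + 19 = -8)
u*(50 - 16) = -8*(50 - 16) = -8*34 = -272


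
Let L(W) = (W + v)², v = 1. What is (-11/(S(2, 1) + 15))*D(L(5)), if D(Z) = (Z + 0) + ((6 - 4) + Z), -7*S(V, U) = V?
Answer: -5698/103 ≈ -55.320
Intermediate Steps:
S(V, U) = -V/7
L(W) = (1 + W)² (L(W) = (W + 1)² = (1 + W)²)
D(Z) = 2 + 2*Z (D(Z) = Z + (2 + Z) = 2 + 2*Z)
(-11/(S(2, 1) + 15))*D(L(5)) = (-11/(-⅐*2 + 15))*(2 + 2*(1 + 5)²) = (-11/(-2/7 + 15))*(2 + 2*6²) = (-11/103/7)*(2 + 2*36) = (-11*7/103)*(2 + 72) = -77/103*74 = -5698/103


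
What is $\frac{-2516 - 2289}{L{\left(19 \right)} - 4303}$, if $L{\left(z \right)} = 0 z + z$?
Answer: $\frac{4805}{4284} \approx 1.1216$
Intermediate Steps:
$L{\left(z \right)} = z$ ($L{\left(z \right)} = 0 + z = z$)
$\frac{-2516 - 2289}{L{\left(19 \right)} - 4303} = \frac{-2516 - 2289}{19 - 4303} = - \frac{4805}{-4284} = \left(-4805\right) \left(- \frac{1}{4284}\right) = \frac{4805}{4284}$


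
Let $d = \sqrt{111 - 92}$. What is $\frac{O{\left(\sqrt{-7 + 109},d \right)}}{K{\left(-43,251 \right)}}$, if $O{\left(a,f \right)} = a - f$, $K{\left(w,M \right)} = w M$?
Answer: $- \frac{\sqrt{102}}{10793} + \frac{\sqrt{19}}{10793} \approx -0.00053188$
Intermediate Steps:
$K{\left(w,M \right)} = M w$
$d = \sqrt{19} \approx 4.3589$
$\frac{O{\left(\sqrt{-7 + 109},d \right)}}{K{\left(-43,251 \right)}} = \frac{\sqrt{-7 + 109} - \sqrt{19}}{251 \left(-43\right)} = \frac{\sqrt{102} - \sqrt{19}}{-10793} = \left(\sqrt{102} - \sqrt{19}\right) \left(- \frac{1}{10793}\right) = - \frac{\sqrt{102}}{10793} + \frac{\sqrt{19}}{10793}$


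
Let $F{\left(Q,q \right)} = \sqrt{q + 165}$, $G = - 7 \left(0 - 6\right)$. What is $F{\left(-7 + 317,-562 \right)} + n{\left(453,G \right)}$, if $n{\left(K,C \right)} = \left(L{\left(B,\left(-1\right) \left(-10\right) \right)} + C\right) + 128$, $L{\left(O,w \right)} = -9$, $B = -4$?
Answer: $161 + i \sqrt{397} \approx 161.0 + 19.925 i$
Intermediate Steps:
$G = 42$ ($G = \left(-7\right) \left(-6\right) = 42$)
$F{\left(Q,q \right)} = \sqrt{165 + q}$
$n{\left(K,C \right)} = 119 + C$ ($n{\left(K,C \right)} = \left(-9 + C\right) + 128 = 119 + C$)
$F{\left(-7 + 317,-562 \right)} + n{\left(453,G \right)} = \sqrt{165 - 562} + \left(119 + 42\right) = \sqrt{-397} + 161 = i \sqrt{397} + 161 = 161 + i \sqrt{397}$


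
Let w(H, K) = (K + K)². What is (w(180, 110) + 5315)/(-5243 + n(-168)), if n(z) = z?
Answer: -53715/5411 ≈ -9.9270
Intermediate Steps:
w(H, K) = 4*K² (w(H, K) = (2*K)² = 4*K²)
(w(180, 110) + 5315)/(-5243 + n(-168)) = (4*110² + 5315)/(-5243 - 168) = (4*12100 + 5315)/(-5411) = (48400 + 5315)*(-1/5411) = 53715*(-1/5411) = -53715/5411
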